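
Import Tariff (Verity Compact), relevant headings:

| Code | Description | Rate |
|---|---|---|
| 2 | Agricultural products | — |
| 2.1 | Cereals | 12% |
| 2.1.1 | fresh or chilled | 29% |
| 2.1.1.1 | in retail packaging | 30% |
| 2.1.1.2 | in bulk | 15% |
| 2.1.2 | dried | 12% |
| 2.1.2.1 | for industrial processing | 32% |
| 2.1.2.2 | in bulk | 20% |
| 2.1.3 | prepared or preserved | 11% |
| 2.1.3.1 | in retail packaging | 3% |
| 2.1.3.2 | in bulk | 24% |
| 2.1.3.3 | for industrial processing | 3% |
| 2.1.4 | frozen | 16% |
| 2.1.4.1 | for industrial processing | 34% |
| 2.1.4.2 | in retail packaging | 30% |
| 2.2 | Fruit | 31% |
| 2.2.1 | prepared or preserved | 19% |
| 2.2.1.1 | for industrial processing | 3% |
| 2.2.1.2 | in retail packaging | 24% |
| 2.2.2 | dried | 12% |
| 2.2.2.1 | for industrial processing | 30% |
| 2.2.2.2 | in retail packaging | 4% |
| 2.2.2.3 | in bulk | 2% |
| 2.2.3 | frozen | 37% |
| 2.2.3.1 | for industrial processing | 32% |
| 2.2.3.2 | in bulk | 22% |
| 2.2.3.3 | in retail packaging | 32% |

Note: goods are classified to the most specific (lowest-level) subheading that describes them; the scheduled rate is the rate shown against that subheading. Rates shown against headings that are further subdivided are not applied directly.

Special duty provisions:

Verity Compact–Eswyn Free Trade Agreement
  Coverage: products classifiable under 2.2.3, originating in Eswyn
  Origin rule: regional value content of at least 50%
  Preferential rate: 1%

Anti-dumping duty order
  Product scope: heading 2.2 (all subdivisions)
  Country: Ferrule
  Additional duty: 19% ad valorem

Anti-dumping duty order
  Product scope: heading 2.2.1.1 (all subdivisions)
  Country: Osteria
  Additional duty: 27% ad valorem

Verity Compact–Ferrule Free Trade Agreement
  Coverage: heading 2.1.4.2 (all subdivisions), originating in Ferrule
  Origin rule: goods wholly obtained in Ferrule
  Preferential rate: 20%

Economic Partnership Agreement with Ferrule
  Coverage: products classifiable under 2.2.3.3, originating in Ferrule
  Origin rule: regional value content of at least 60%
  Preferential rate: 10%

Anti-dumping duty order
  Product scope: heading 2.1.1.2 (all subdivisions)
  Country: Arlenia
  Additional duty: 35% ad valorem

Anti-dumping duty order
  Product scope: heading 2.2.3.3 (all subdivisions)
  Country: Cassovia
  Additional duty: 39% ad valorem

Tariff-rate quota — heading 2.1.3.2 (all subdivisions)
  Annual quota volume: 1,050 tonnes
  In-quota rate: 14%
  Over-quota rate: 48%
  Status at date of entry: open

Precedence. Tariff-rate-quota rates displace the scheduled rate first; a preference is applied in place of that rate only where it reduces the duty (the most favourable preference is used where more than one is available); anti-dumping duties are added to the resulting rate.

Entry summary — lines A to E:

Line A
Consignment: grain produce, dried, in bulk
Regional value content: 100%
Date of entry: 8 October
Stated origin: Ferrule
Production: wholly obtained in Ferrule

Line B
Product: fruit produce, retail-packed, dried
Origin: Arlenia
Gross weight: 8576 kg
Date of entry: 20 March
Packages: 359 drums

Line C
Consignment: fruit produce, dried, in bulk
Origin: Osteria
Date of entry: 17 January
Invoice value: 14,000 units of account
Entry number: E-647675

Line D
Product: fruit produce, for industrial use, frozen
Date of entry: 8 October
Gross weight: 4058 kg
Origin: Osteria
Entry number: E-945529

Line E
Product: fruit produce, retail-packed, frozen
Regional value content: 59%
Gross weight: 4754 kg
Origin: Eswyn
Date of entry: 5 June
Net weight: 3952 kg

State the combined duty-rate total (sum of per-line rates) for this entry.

59%

Line A: grain → 2.1; dried → 2.1.2; in bulk → 2.1.2.2. Scheduled 20%. Ferrule agreement on 2.1.4.2: 2.1.2.2 not covered; Ferrule agreement on 2.2.3.3: 2.1.2.2 not covered. → 20%.
Line B: fruit → 2.2; dried → 2.2.2; retail-packed → 2.2.2.2. Scheduled 4%. No special measure applies. → 4%.
Line C: fruit → 2.2; dried → 2.2.2; in bulk → 2.2.2.3. Scheduled 2%. No special measure applies. → 2%.
Line D: fruit → 2.2; frozen → 2.2.3; for industrial use → 2.2.3.1. Scheduled 32%. No special measure applies. → 32%.
Line E: fruit → 2.2; frozen → 2.2.3; retail-packed → 2.2.3.3. Scheduled 32%. Eswyn agreement on 2.2.3: RVC ≥ 50% → 1% available; preferential 1%. → 1%.
Sum: 20% + 4% + 2% + 32% + 1% = 59%.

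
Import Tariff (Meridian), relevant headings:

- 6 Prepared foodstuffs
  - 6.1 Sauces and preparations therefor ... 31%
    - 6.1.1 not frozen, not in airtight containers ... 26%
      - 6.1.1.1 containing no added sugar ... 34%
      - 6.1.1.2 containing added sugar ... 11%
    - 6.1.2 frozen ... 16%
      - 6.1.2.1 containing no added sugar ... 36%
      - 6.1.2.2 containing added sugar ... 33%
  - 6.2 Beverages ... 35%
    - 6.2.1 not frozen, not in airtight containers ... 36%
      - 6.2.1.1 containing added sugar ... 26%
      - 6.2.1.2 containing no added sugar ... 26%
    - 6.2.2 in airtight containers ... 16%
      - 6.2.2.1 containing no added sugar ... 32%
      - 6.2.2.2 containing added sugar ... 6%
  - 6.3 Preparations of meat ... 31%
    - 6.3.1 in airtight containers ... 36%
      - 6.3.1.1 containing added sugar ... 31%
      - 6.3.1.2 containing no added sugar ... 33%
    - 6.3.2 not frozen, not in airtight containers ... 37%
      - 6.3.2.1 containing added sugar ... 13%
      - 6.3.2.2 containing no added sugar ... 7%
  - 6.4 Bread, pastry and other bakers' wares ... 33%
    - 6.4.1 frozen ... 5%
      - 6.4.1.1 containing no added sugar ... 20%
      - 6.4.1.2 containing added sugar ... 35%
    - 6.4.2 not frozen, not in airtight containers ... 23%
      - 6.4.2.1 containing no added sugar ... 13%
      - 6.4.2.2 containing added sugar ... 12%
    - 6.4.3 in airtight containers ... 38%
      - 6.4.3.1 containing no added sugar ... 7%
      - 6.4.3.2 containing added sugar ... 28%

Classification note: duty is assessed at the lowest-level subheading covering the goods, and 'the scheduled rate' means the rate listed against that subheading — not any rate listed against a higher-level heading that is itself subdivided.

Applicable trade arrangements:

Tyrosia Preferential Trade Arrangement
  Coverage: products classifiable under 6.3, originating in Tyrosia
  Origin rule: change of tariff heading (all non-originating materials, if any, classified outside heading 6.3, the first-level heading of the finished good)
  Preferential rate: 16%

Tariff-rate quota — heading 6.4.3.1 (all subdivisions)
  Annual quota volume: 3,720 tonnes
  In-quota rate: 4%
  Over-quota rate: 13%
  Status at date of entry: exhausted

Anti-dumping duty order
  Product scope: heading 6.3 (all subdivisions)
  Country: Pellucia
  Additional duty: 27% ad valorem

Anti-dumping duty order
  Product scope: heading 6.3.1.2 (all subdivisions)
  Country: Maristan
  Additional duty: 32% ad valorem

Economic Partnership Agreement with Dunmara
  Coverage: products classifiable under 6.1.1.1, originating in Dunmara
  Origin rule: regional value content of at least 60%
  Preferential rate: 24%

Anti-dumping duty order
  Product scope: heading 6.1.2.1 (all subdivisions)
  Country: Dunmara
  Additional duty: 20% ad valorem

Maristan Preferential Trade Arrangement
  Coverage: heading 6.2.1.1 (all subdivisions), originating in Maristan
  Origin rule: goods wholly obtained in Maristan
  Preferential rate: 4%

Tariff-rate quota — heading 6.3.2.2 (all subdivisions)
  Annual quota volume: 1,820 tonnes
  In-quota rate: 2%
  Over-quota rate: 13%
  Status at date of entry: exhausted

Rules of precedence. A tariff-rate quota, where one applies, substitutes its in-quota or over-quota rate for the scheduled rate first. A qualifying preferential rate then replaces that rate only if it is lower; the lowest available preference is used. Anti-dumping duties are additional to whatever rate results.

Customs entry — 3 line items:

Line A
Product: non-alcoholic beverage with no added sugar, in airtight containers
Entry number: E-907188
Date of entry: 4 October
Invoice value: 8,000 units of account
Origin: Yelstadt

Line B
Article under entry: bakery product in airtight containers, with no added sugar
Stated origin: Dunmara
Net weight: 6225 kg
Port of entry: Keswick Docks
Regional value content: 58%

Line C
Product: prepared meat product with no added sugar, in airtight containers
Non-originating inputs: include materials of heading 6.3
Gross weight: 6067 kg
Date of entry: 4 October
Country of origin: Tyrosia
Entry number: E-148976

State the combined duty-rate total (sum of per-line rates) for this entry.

78%

Line A: non-alcoholic beverage → 6.2; in airtight containers → 6.2.2; with no added sugar → 6.2.2.1. Scheduled 32%. No special measure applies. → 32%.
Line B: bakery product → 6.4; in airtight containers → 6.4.3; with no added sugar → 6.4.3.1. Scheduled 7%. quota on 6.4.3.1 exhausted → over-quota 13%; Dunmara agreement on 6.1.1.1: 6.4.3.1 not covered. → 13%.
Line C: prepared meat product → 6.3; in airtight containers → 6.3.1; with no added sugar → 6.3.1.2. Scheduled 33%. Tyrosia agreement on 6.3: CTH not met. → 33%.
Sum: 32% + 13% + 33% = 78%.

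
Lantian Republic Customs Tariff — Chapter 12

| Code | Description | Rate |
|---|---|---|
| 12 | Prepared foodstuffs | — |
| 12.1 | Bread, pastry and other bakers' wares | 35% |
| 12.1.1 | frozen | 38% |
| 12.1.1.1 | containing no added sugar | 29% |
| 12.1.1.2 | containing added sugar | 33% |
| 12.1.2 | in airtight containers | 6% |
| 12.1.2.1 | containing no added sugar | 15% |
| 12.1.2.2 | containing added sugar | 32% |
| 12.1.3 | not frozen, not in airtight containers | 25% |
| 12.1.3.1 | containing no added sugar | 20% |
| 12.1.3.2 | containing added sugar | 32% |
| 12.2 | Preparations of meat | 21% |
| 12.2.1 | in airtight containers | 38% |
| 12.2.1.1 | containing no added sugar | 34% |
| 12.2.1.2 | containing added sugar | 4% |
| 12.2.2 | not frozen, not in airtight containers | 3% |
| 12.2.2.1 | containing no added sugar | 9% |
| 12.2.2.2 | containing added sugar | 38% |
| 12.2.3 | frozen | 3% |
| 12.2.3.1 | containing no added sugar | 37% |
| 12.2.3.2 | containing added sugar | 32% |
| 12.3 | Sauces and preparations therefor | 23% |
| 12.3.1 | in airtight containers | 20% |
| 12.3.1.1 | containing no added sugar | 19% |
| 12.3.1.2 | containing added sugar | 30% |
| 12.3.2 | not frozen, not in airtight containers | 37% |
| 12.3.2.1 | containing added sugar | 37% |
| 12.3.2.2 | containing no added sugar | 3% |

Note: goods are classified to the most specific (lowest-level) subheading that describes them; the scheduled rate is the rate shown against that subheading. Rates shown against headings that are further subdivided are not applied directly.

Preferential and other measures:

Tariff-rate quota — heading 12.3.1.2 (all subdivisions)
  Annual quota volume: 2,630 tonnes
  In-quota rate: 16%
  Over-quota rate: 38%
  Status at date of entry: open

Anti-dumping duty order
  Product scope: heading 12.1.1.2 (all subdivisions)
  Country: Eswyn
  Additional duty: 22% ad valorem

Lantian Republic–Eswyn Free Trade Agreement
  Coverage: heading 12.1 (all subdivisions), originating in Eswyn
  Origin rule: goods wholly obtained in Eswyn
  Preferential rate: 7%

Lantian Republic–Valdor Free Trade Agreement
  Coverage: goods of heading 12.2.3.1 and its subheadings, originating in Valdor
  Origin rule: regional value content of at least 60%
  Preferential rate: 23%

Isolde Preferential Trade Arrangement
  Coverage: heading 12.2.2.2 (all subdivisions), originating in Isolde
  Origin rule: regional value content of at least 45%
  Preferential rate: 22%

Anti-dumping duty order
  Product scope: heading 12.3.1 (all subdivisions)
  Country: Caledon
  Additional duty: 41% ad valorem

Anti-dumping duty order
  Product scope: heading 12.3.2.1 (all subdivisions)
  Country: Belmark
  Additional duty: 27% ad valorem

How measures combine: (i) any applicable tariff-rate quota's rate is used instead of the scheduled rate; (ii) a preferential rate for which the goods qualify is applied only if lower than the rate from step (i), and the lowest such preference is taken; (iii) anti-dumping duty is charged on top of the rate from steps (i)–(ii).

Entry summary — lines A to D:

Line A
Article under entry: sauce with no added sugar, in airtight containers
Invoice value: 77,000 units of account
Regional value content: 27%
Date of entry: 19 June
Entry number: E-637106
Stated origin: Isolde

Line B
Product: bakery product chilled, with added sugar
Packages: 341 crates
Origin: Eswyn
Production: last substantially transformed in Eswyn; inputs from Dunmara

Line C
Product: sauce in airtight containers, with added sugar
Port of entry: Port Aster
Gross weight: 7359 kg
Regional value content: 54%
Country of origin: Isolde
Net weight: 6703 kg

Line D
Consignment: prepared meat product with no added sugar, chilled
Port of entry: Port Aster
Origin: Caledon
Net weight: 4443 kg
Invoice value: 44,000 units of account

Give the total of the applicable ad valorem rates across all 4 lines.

Line A: sauce → 12.3; in airtight containers → 12.3.1; with no added sugar → 12.3.1.1. Scheduled 19%. Isolde agreement on 12.2.2.2: 12.3.1.1 not covered. → 19%.
Line B: bakery product → 12.1; chilled → 12.1.3; with added sugar → 12.1.3.2. Scheduled 32%. Eswyn agreement on 12.1: not wholly obtained. → 32%.
Line C: sauce → 12.3; in airtight containers → 12.3.1; with added sugar → 12.3.1.2. Scheduled 30%. quota on 12.3.1.2 open → in-quota 16%; Isolde agreement on 12.2.2.2: 12.3.1.2 not covered. → 16%.
Line D: prepared meat product → 12.2; chilled → 12.2.2; with no added sugar → 12.2.2.1. Scheduled 9%. No special measure applies. → 9%.
Sum: 19% + 32% + 16% + 9% = 76%.

76%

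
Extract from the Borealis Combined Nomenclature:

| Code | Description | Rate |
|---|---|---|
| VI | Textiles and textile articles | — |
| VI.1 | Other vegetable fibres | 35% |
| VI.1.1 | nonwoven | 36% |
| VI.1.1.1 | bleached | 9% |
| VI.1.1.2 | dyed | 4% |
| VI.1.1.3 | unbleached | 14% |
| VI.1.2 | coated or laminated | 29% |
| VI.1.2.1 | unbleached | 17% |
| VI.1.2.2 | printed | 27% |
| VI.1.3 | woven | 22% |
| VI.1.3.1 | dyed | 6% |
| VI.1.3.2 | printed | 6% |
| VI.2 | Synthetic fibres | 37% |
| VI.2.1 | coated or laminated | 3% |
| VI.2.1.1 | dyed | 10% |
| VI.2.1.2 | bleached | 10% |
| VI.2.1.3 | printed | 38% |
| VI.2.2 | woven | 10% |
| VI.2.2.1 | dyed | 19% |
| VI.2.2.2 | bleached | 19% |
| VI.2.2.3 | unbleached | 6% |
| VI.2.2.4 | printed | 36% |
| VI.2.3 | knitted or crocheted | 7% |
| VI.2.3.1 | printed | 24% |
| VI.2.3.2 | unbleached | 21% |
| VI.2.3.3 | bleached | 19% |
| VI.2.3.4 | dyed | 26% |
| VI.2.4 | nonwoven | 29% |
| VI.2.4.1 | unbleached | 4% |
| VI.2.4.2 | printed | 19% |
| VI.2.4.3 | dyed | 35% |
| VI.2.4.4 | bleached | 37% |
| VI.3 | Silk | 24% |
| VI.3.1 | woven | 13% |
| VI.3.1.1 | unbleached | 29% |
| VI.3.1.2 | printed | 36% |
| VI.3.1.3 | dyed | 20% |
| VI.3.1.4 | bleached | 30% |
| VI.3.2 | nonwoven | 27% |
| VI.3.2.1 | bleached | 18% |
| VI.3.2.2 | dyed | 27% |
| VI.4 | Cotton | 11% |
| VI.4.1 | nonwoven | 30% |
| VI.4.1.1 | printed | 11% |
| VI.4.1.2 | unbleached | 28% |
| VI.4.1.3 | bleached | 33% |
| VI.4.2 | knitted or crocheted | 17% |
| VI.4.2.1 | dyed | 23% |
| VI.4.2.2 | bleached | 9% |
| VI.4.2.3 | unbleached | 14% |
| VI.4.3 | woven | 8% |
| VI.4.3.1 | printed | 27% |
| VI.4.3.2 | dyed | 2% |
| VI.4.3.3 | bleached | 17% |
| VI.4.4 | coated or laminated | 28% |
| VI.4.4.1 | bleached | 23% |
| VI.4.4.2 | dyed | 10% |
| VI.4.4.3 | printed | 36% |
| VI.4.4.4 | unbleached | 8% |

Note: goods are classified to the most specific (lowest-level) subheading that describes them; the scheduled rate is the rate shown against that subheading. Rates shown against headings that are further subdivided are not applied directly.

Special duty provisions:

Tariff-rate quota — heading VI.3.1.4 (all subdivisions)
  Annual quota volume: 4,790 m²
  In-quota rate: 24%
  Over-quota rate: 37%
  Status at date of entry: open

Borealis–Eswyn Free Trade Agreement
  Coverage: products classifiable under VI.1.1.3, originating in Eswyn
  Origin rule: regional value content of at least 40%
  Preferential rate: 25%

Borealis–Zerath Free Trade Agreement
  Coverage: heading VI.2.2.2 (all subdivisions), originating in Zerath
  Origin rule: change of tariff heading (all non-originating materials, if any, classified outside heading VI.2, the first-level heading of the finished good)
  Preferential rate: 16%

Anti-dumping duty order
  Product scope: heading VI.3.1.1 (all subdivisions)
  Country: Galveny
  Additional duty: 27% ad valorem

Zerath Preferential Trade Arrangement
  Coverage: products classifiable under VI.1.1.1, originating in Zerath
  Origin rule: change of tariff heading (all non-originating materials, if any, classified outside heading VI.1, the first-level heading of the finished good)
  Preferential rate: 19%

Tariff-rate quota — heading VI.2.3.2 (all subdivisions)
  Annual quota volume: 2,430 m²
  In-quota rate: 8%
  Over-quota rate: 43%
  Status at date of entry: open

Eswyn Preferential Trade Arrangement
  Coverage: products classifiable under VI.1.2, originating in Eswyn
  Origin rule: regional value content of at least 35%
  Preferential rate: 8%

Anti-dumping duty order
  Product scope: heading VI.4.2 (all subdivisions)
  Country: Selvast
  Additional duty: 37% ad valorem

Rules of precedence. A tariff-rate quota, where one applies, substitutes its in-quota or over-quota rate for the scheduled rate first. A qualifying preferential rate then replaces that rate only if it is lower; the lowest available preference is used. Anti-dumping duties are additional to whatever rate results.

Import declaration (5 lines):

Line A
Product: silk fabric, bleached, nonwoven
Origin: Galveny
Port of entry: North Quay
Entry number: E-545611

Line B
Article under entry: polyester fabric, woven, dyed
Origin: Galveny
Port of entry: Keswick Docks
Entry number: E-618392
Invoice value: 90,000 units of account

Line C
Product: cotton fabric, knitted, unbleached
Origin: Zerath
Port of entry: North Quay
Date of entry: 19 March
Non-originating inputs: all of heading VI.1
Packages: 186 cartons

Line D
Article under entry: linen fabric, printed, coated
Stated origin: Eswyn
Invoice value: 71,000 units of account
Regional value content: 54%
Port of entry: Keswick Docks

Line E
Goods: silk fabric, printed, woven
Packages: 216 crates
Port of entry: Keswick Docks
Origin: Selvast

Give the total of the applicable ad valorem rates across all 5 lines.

Line A: silk → VI.3; nonwoven → VI.3.2; bleached → VI.3.2.1. Scheduled 18%. No special measure applies. → 18%.
Line B: polyester → VI.2; woven → VI.2.2; dyed → VI.2.2.1. Scheduled 19%. No special measure applies. → 19%.
Line C: cotton → VI.4; knitted → VI.4.2; unbleached → VI.4.2.3. Scheduled 14%. Zerath agreement on VI.2.2.2: VI.4.2.3 not covered; Zerath agreement on VI.1.1.1: VI.4.2.3 not covered. → 14%.
Line D: linen → VI.1; coated → VI.1.2; printed → VI.1.2.2. Scheduled 27%. Eswyn agreement on VI.1.1.3: VI.1.2.2 not covered; Eswyn agreement on VI.1.2: RVC ≥ 35% → 8% available; preferential 8%. → 8%.
Line E: silk → VI.3; woven → VI.3.1; printed → VI.3.1.2. Scheduled 36%. No special measure applies. → 36%.
Sum: 18% + 19% + 14% + 8% + 36% = 95%.

95%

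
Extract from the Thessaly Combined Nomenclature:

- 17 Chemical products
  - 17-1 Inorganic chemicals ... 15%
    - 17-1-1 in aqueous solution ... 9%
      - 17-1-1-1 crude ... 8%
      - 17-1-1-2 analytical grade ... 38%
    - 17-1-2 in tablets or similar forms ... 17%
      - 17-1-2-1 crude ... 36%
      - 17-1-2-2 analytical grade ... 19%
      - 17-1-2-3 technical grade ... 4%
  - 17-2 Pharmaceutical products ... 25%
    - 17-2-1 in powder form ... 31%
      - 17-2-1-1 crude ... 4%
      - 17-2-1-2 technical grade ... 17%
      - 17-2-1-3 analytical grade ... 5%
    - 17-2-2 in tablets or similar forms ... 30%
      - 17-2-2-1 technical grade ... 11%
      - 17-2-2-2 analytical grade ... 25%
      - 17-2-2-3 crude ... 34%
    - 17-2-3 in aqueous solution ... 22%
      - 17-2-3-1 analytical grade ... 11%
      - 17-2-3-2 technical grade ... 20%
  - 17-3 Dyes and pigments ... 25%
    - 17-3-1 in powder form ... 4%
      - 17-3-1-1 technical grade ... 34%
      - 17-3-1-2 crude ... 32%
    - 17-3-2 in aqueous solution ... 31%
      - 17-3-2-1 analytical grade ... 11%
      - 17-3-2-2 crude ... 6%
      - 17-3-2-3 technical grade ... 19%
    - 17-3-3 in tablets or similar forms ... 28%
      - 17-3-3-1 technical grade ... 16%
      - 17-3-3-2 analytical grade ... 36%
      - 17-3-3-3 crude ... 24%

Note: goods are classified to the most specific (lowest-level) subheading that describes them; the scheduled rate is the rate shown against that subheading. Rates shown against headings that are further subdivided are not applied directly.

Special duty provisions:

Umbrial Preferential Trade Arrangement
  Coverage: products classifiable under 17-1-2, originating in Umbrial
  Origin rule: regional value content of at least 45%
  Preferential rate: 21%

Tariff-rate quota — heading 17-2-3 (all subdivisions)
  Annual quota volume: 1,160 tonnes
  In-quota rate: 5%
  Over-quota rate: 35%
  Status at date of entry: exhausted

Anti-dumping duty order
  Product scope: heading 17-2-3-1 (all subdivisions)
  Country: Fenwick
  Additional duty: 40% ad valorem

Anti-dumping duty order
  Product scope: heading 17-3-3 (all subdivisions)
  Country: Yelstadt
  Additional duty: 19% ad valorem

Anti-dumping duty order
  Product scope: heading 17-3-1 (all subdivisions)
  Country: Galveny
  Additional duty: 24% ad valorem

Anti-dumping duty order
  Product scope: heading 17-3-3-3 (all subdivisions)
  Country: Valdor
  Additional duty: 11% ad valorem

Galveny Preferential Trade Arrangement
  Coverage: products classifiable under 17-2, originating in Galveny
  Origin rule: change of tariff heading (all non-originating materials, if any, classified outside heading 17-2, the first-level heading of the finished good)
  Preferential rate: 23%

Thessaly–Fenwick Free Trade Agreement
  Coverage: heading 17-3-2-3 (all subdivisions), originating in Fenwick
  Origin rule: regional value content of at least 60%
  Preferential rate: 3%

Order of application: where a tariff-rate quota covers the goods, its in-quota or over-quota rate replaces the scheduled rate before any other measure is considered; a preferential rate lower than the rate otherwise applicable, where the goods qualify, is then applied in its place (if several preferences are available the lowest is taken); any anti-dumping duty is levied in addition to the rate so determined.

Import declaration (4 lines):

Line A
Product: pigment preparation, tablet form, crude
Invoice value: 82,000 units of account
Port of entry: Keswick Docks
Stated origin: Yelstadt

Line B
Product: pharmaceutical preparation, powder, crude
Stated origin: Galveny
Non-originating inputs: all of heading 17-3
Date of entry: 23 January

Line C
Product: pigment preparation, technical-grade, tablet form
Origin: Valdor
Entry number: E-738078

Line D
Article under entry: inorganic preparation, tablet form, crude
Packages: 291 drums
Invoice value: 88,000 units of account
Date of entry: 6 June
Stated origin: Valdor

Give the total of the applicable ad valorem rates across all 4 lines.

99%

Line A: pigment → 17-3; tablet form → 17-3-3; crude → 17-3-3-3. Scheduled 24%. anti-dumping (Yelstadt, 17-3-3): +19%; total 24% + 19% = 43%. → 43%.
Line B: pharmaceutical → 17-2; powder → 17-2-1; crude → 17-2-1-1. Scheduled 4%. Galveny agreement on 17-2: CTH met → 23% available; preference 23% not lower than 4% → no reduction. → 4%.
Line C: pigment → 17-3; tablet form → 17-3-3; technical-grade → 17-3-3-1. Scheduled 16%. No special measure applies. → 16%.
Line D: inorganic → 17-1; tablet form → 17-1-2; crude → 17-1-2-1. Scheduled 36%. No special measure applies. → 36%.
Sum: 43% + 4% + 16% + 36% = 99%.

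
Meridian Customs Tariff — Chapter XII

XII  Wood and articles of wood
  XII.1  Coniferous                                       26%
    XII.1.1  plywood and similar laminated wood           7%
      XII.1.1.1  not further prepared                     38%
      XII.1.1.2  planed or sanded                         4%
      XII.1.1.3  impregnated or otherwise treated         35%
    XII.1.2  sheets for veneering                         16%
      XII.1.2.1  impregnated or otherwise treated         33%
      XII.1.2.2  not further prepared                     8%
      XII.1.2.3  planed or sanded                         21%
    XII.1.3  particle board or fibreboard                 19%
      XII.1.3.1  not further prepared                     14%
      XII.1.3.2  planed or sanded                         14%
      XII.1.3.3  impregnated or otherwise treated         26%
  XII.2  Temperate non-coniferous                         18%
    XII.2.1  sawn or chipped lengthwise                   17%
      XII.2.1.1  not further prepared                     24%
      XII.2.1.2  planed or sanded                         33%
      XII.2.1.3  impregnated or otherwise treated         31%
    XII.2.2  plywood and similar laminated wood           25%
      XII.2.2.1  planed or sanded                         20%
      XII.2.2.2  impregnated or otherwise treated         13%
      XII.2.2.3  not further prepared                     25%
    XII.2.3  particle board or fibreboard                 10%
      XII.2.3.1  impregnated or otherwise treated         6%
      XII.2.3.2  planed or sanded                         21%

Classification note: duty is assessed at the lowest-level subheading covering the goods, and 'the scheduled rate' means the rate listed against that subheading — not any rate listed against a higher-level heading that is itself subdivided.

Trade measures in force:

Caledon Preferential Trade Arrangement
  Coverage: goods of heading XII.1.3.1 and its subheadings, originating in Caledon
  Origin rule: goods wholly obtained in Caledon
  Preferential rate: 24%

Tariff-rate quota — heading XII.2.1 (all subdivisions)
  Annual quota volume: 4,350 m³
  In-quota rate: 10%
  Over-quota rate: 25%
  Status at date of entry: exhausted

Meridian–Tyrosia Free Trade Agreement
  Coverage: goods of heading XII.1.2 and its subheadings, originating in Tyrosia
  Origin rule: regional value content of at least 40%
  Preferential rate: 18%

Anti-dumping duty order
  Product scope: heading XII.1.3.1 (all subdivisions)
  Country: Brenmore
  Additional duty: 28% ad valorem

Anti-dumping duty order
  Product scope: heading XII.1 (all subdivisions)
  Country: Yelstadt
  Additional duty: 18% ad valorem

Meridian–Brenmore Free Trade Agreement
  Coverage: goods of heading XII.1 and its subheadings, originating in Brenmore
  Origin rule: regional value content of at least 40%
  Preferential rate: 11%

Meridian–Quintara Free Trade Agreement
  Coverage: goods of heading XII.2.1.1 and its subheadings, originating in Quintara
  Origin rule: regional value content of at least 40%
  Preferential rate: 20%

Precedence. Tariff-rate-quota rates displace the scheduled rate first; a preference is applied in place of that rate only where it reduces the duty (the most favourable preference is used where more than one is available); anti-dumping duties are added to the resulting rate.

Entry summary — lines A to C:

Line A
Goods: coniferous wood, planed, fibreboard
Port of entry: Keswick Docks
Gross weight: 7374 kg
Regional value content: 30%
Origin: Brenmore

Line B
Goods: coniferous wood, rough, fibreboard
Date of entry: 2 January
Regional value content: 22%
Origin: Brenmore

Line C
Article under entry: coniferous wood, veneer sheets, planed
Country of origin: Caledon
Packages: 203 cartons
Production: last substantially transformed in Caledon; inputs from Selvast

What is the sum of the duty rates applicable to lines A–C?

77%

Line A: coniferous → XII.1; fibreboard → XII.1.3; planed → XII.1.3.2. Scheduled 14%. Brenmore agreement on XII.1: RVC < 40%. → 14%.
Line B: coniferous → XII.1; fibreboard → XII.1.3; rough → XII.1.3.1. Scheduled 14%. Brenmore agreement on XII.1: RVC < 40%; anti-dumping (Brenmore, XII.1.3.1): +28%; total 14% + 28% = 42%. → 42%.
Line C: coniferous → XII.1; veneer sheets → XII.1.2; planed → XII.1.2.3. Scheduled 21%. Caledon agreement on XII.1.3.1: XII.1.2.3 not covered. → 21%.
Sum: 14% + 42% + 21% = 77%.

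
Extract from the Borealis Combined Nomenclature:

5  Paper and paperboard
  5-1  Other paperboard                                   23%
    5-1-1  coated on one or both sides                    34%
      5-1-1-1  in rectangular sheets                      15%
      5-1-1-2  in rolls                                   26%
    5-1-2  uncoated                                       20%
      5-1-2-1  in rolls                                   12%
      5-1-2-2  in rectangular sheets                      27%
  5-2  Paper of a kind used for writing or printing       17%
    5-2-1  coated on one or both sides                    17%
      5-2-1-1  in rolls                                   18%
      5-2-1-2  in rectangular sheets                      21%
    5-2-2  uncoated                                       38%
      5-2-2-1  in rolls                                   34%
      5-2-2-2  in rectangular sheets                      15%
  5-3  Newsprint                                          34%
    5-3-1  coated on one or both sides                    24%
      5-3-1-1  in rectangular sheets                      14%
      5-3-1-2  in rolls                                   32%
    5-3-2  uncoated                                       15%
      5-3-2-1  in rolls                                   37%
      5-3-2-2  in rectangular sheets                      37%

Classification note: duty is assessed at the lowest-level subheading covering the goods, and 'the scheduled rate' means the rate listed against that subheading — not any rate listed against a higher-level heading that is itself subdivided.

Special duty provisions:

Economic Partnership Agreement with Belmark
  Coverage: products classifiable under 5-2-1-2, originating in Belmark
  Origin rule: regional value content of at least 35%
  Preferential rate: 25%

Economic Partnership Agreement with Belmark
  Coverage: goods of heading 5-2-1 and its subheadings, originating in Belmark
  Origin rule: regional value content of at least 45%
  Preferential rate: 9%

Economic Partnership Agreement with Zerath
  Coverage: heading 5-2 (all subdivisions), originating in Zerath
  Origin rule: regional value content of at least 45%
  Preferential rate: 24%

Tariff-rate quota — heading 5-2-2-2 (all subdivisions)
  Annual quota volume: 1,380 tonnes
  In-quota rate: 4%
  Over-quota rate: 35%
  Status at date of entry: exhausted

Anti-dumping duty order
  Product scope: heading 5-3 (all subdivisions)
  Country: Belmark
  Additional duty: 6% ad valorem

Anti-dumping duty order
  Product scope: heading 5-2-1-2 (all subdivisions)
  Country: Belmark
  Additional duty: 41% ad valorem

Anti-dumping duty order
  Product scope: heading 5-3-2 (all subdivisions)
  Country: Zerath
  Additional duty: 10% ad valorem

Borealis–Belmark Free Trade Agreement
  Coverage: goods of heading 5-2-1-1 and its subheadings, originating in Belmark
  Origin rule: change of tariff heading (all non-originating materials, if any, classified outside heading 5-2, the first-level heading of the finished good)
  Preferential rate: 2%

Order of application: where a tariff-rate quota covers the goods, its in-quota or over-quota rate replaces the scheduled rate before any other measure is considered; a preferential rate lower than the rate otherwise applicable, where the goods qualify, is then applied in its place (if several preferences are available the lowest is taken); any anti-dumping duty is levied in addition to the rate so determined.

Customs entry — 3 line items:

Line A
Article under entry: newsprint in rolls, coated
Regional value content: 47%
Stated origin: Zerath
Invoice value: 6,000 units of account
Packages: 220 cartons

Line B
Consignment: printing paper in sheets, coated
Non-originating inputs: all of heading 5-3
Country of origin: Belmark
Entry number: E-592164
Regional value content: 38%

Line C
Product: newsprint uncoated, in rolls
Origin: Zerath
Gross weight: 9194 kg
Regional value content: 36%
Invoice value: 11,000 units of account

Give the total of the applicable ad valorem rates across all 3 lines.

141%

Line A: newsprint → 5-3; coated → 5-3-1; in rolls → 5-3-1-2. Scheduled 32%. Zerath agreement on 5-2: 5-3-1-2 not covered. → 32%.
Line B: printing paper → 5-2; coated → 5-2-1; in sheets → 5-2-1-2. Scheduled 21%. Belmark agreement on 5-2-1-2: RVC ≥ 35% → 25% available; Belmark agreement on 5-2-1: RVC < 45%; Belmark agreement on 5-2-1-1: 5-2-1-2 not covered; preference 25% not lower than 21% → no reduction; anti-dumping (Belmark, 5-2-1-2): +41%; total 21% + 41% = 62%. → 62%.
Line C: newsprint → 5-3; uncoated → 5-3-2; in rolls → 5-3-2-1. Scheduled 37%. Zerath agreement on 5-2: 5-3-2-1 not covered; anti-dumping (Zerath, 5-3-2): +10%; total 37% + 10% = 47%. → 47%.
Sum: 32% + 62% + 47% = 141%.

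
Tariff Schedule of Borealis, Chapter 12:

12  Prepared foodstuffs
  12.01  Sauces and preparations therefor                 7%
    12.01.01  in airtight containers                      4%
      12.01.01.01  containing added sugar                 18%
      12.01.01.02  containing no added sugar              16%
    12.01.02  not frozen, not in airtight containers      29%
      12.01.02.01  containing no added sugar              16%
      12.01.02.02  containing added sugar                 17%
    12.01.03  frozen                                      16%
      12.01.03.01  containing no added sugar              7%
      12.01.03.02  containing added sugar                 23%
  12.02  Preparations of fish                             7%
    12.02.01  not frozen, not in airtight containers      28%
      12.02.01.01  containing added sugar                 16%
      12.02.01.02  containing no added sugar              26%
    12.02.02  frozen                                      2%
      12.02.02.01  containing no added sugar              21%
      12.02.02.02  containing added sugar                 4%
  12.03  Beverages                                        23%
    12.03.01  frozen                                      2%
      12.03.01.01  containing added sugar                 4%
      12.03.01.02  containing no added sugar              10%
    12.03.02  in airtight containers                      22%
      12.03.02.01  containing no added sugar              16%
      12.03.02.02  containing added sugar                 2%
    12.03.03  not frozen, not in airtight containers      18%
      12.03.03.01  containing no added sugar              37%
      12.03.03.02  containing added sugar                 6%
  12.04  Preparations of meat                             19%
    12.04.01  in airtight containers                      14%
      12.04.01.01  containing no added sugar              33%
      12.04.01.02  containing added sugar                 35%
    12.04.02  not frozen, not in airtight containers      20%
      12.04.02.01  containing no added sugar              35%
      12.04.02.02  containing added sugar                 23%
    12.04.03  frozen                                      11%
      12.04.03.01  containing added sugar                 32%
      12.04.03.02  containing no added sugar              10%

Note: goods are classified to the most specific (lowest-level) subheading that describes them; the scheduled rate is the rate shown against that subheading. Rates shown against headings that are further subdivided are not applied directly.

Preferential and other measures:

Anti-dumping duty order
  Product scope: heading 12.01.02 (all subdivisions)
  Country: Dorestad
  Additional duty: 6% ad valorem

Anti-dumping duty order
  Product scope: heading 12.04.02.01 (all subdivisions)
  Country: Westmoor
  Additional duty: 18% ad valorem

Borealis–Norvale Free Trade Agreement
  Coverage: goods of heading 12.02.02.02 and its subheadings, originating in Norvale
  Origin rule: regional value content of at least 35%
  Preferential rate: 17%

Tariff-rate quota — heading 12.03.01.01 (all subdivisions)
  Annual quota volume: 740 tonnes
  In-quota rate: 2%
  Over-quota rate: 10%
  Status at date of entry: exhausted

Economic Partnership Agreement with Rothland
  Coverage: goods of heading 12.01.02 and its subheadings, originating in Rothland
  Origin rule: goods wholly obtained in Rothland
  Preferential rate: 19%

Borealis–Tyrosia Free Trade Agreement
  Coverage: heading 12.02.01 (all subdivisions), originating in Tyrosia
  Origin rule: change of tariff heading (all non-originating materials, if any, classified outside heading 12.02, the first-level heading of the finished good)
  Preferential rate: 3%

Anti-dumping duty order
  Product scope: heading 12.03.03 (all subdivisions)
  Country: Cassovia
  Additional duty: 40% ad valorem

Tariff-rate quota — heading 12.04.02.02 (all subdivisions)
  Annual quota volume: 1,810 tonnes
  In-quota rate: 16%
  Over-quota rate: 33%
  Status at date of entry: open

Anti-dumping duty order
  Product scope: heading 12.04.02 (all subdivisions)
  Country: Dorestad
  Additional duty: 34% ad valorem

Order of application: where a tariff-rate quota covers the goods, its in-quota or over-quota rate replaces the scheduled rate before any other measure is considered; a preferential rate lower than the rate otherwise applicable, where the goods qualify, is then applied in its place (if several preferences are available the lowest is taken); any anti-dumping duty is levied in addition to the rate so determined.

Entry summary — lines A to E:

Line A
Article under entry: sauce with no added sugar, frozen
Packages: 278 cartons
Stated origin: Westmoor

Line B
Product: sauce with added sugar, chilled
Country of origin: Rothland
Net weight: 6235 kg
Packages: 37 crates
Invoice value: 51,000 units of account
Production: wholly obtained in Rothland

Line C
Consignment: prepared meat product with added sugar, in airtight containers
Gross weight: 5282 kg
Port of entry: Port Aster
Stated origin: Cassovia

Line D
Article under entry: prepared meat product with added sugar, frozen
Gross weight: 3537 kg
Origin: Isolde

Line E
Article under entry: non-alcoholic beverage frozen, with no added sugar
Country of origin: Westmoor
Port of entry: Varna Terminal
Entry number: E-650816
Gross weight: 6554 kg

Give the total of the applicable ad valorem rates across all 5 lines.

101%

Line A: sauce → 12.01; frozen → 12.01.03; with no added sugar → 12.01.03.01. Scheduled 7%. No special measure applies. → 7%.
Line B: sauce → 12.01; chilled → 12.01.02; with added sugar → 12.01.02.02. Scheduled 17%. Rothland agreement on 12.01.02: wholly obtained → 19% available; preference 19% not lower than 17% → no reduction. → 17%.
Line C: prepared meat product → 12.04; in airtight containers → 12.04.01; with added sugar → 12.04.01.02. Scheduled 35%. No special measure applies. → 35%.
Line D: prepared meat product → 12.04; frozen → 12.04.03; with added sugar → 12.04.03.01. Scheduled 32%. No special measure applies. → 32%.
Line E: non-alcoholic beverage → 12.03; frozen → 12.03.01; with no added sugar → 12.03.01.02. Scheduled 10%. No special measure applies. → 10%.
Sum: 7% + 17% + 35% + 32% + 10% = 101%.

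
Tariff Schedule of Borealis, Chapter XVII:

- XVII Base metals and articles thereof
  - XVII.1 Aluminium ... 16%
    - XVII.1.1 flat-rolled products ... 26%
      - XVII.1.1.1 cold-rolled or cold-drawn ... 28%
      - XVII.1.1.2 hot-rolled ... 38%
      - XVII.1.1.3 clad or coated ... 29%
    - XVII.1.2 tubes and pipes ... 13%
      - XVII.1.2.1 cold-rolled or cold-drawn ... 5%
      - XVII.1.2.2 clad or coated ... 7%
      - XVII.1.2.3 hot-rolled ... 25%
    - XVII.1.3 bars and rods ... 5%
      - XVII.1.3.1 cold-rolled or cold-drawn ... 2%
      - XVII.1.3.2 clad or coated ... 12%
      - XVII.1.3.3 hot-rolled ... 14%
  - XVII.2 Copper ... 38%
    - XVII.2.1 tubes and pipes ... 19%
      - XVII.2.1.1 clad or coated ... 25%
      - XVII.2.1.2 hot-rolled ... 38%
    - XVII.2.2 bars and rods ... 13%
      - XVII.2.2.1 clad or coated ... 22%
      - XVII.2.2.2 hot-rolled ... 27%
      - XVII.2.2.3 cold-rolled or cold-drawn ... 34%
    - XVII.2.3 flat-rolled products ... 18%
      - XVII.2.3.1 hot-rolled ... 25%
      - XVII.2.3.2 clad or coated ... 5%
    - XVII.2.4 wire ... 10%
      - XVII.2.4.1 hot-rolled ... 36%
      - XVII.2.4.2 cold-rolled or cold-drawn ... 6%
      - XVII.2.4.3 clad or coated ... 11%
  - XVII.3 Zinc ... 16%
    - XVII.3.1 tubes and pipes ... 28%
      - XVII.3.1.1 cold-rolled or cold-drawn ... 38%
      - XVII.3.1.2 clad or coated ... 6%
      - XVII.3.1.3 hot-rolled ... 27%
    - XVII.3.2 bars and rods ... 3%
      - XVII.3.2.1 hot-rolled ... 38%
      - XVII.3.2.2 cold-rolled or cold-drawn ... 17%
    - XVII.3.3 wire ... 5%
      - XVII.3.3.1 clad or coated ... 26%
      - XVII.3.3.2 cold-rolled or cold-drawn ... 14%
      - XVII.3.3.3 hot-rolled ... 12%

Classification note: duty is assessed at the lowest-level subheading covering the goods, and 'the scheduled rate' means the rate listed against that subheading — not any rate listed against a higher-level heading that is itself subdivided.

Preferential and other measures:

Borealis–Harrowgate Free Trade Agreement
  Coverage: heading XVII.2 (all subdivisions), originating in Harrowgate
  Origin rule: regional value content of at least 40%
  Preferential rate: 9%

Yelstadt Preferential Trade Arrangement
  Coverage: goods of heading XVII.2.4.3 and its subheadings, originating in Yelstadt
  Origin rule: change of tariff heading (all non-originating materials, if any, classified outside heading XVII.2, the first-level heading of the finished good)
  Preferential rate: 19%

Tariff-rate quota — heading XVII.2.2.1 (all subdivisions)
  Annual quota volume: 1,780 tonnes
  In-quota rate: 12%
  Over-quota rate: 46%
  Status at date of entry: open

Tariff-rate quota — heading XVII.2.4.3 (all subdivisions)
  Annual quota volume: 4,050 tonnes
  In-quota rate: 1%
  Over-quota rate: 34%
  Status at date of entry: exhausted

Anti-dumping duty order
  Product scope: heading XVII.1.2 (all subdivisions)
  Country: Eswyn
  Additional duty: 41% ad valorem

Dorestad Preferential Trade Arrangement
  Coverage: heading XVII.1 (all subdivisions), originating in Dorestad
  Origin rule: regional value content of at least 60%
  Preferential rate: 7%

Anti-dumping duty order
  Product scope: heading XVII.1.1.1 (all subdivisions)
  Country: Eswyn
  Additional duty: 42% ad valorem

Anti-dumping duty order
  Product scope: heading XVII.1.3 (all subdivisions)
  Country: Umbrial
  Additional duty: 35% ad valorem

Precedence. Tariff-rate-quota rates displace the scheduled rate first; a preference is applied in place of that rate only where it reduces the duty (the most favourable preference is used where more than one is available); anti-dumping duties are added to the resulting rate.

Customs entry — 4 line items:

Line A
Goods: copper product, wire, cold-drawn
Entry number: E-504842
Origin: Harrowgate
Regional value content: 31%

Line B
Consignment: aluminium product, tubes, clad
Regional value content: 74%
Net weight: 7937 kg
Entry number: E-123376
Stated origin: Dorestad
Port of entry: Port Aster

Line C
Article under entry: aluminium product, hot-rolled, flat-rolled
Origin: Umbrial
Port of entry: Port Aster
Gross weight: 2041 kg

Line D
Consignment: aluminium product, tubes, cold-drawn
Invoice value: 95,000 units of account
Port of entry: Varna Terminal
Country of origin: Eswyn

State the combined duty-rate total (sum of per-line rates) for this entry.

97%

Line A: copper → XVII.2; wire → XVII.2.4; cold-drawn → XVII.2.4.2. Scheduled 6%. Harrowgate agreement on XVII.2: RVC < 40%. → 6%.
Line B: aluminium → XVII.1; tubes → XVII.1.2; clad → XVII.1.2.2. Scheduled 7%. Dorestad agreement on XVII.1: RVC ≥ 60% → 7% available; preference 7% not lower than 7% → no reduction. → 7%.
Line C: aluminium → XVII.1; flat-rolled → XVII.1.1; hot-rolled → XVII.1.1.2. Scheduled 38%. No special measure applies. → 38%.
Line D: aluminium → XVII.1; tubes → XVII.1.2; cold-drawn → XVII.1.2.1. Scheduled 5%. anti-dumping (Eswyn, XVII.1.2): +41%; total 5% + 41% = 46%. → 46%.
Sum: 6% + 7% + 38% + 46% = 97%.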